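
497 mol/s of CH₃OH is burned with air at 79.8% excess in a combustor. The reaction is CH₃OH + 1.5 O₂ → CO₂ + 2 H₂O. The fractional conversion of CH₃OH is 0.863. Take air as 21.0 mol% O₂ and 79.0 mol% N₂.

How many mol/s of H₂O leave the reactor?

858 mol/s

Stoichiometric O₂ = 1.5 × 497 = 745.5 mol/s; O₂ fed = 745.5 × 1.798 = 1340 mol/s.
N₂ fed = 1340 × 79/21 = 5042 mol/s.
Fuel reacted = 0.863 × 497 → ξ = 428.9 mol/s.
Outlet (n = n₀ + ν ξ):
  CH₃OH: 497 − 1(428.9) = 68.09
  O₂: 1340 − 1.5(428.9) = 697
  N₂: 5042 (inert)
  CO₂: 0 + 1(428.9) = 428.9
  H₂O: 0 + 2(428.9) = 857.8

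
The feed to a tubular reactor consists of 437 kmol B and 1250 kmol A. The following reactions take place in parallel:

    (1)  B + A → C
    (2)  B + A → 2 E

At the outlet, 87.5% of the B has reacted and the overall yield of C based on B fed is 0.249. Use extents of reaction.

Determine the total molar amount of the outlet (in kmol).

Yield of C: 1ξ₁ / 437 = 0.249 → ξ₁ = 108.8 kmol.
Conversion of B: 1ξ₁ + 1ξ₂ = 0.875 × 437 = 382.4 → ξ₂ = 273.6 kmol.
Outlet amounts (n = n₀ + Σ ν·ξ):
  B: 437 − 1(108.8) − 1(273.6) = 54.62
  A: 1250 − 1(108.8) − 1(273.6) = 867.6
  C: 0 + 1(108.8) = 108.8
  E: 0 + 2(273.6) = 547.1
Total out = 54.62 + 867.6 + 108.8 + 547.1 = 1578 kmol.

1580 kmol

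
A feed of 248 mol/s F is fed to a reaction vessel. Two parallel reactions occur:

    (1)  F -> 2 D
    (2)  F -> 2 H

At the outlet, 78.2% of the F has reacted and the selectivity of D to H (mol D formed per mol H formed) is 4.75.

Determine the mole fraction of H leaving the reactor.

Conversion of F: F consumed = 0.782 × 248 = 193.9 mol/s = 1ξ₁ + 1ξ₂.
Selectivity: 2ξ₁ / (2ξ₂) = 4.75 → ξ₁ = 4.75 ξ₂.
Substitute: (1·4.75 + 1) ξ₂ = 193.9 → ξ₂ = 33.73 mol/s, ξ₁ = 160.2 mol/s.
Outlet amounts (n = n₀ + Σ ν·ξ):
  F: 248 − 1(160.2) − 1(33.73) = 54.06
  D: 0 + 2(160.2) = 320.4
  H: 0 + 2(33.73) = 67.46
Total out = 441.9 mol/s; y_H = 67.46 / 441.9 = 0.1526.

0.153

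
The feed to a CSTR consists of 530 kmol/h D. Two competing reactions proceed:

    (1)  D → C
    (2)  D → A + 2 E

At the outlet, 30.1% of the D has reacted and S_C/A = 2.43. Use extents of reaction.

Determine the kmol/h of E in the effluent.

Conversion of D: D consumed = 0.301 × 530 = 159.5 kmol/h = 1ξ₁ + 1ξ₂.
Selectivity: 1ξ₁ / (1ξ₂) = 2.43 → ξ₁ = 2.43 ξ₂.
Substitute: (1·2.43 + 1) ξ₂ = 159.5 → ξ₂ = 46.51 kmol/h, ξ₁ = 113 kmol/h.
Outlet amounts (n = n₀ + Σ ν·ξ):
  D: 530 − 1(113) − 1(46.51) = 370.5
  C: 0 + 1(113) = 113
  A: 0 + 1(46.51) = 46.51
  E: 0 + 2(46.51) = 93.02

93 kmol/h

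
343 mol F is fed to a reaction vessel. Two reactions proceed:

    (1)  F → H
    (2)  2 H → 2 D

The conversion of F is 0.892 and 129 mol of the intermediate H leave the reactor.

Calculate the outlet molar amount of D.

Conversion of F: F consumed = 1ξ₁ = 0.892 × 343 → ξ₁ = 306 mol.
H balance: n_H = 0 + 1ξ₁ − 2ξ₂ = 129 → ξ₂ = (1·306 − 129)/2 = 88.48 mol.
Outlet amounts (n = n₀ + Σ ν·ξ):
  F: 343 − 1(306) = 37.04
  H: 0 + 1(306) − 2(88.48) = 129
  D: 0 + 2(88.48) = 177

177 mol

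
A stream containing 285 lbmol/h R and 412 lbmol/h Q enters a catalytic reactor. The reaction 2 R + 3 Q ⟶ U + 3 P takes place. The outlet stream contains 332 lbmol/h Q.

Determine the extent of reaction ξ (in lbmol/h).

For Q: n = n₀ − 3ξ → 332 = 412 − 3ξ, giving ξ = 26.67 lbmol/h.
Outlet amounts (n = n₀ + ν ξ):
  R: 285 − 2(26.67) = 231.7
  Q: 412 − 3(26.67) = 332
  U: 0 + 1(26.67) = 26.67
  P: 0 + 3(26.67) = 80

ξ = 26.7 lbmol/h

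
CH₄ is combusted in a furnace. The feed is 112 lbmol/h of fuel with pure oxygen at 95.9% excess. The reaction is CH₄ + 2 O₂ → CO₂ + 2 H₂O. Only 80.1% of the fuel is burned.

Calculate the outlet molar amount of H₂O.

Stoichiometric O₂ = 2 × 112 = 224 lbmol/h; O₂ fed = 224 × 1.959 = 438.8 lbmol/h.
Fuel reacted = 0.801 × 112 → ξ = 89.71 lbmol/h.
Outlet (n = n₀ + ν ξ):
  CH₄: 112 − 1(89.71) = 22.29
  O₂: 438.8 − 2(89.71) = 259.4
  CO₂: 0 + 1(89.71) = 89.71
  H₂O: 0 + 2(89.71) = 179.4

179 lbmol/h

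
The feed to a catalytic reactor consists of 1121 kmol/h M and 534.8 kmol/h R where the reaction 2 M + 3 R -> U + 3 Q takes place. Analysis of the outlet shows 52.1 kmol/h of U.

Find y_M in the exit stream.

For U: n = n₀ + 1ξ → 52.1 = 0 + 1ξ, giving ξ = 52.1 kmol/h.
Outlet amounts (n = n₀ + ν ξ):
  M: 1121 − 2(52.1) = 1017
  R: 534.8 − 3(52.1) = 378.5
  U: 0 + 1(52.1) = 52.1
  Q: 0 + 3(52.1) = 156.3
Total out = 1604 kmol/h; y_M = 1017 / 1604 = 0.634.

0.634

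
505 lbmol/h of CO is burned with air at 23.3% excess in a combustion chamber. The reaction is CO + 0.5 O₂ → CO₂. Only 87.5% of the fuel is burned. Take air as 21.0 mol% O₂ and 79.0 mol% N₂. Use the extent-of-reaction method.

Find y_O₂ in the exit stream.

Stoichiometric O₂ = 0.5 × 505 = 252.5 lbmol/h; O₂ fed = 252.5 × 1.233 = 311.3 lbmol/h.
N₂ fed = 311.3 × 79/21 = 1171 lbmol/h.
Fuel reacted = 0.875 × 505 → ξ = 441.9 lbmol/h.
Outlet (n = n₀ + ν ξ):
  CO: 505 − 1(441.9) = 63.12
  O₂: 311.3 − 0.5(441.9) = 90.4
  N₂: 1171 (inert)
  CO₂: 0 + 1(441.9) = 441.9
Total out = 1767 lbmol/h; y_O₂ = 90.4 / 1767 = 0.05117.

0.0512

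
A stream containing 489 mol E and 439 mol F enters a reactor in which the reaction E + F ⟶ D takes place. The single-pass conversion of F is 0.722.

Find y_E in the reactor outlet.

F reacted = 0.722 × 439 = 317 mol; ν_F = −1, so ξ = 317/1 = 317 mol.
Outlet amounts (n = n₀ + ν ξ):
  E: 489 − 1(317) = 172
  F: 439 − 1(317) = 122
  D: 0 + 1(317) = 317
Total out = 611 mol; y_E = 172 / 611 = 0.2816.

0.282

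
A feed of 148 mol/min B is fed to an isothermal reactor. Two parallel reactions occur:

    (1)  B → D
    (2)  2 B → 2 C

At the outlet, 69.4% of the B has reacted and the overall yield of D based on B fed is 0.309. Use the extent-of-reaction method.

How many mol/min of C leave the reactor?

57 mol/min

Yield of D: 1ξ₁ / 148 = 0.309 → ξ₁ = 45.73 mol/min.
Conversion of B: 1ξ₁ + 2ξ₂ = 0.694 × 148 = 102.7 → ξ₂ = 28.49 mol/min.
Outlet amounts (n = n₀ + Σ ν·ξ):
  B: 148 − 1(45.73) − 2(28.49) = 45.29
  D: 0 + 1(45.73) = 45.73
  C: 0 + 2(28.49) = 56.98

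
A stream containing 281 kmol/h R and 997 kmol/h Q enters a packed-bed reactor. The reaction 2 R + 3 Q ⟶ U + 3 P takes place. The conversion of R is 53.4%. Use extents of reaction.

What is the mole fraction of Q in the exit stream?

0.642

R reacted = 0.534 × 281 = 150.1 kmol/h; ν_R = −2, so ξ = 150.1/2 = 75.03 kmol/h.
Outlet amounts (n = n₀ + ν ξ):
  R: 281 − 2(75.03) = 130.9
  Q: 997 − 3(75.03) = 771.9
  U: 0 + 1(75.03) = 75.03
  P: 0 + 3(75.03) = 225.1
Total out = 1203 kmol/h; y_Q = 771.9 / 1203 = 0.6417.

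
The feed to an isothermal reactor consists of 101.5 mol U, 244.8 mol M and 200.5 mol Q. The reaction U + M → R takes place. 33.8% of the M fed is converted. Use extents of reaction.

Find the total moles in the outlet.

464 mol

M reacted = 0.338 × 244.8 = 82.74 mol; ν_M = −1, so ξ = 82.74/1 = 82.74 mol.
Outlet amounts (n = n₀ + ν ξ):
  U: 101.5 − 1(82.74) = 18.76
  M: 244.8 − 1(82.74) = 162.1
  R: 0 + 1(82.74) = 82.74
  Q: 200.5 (inert)
Total out = 18.76 + 162.1 + 82.74 + 200.5 = 464.1 mol.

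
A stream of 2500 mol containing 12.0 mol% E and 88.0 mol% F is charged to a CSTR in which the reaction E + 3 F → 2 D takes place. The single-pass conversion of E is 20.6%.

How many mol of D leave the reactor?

E reacted = 0.206 × 300 = 61.8 mol; ν_E = −1, so ξ = 61.8/1 = 61.8 mol.
Outlet amounts (n = n₀ + ν ξ):
  E: 300 − 1(61.8) = 238.2
  F: 2200 − 3(61.8) = 2015
  D: 0 + 2(61.8) = 123.6

124 mol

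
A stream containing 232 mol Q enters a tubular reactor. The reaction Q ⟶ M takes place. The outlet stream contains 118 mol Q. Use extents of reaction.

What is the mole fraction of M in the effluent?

For Q: n = n₀ − 1ξ → 118 = 232 − 1ξ, giving ξ = 114 mol.
Outlet amounts (n = n₀ + ν ξ):
  Q: 232 − 1(114) = 118
  M: 0 + 1(114) = 114
Total out = 232 mol; y_M = 114 / 232 = 0.4914.

0.491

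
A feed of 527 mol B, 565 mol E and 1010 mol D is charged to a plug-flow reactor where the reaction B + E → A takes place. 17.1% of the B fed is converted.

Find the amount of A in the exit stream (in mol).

B reacted = 0.171 × 527 = 90.12 mol; ν_B = −1, so ξ = 90.12/1 = 90.12 mol.
Outlet amounts (n = n₀ + ν ξ):
  B: 527 − 1(90.12) = 436.9
  E: 565 − 1(90.12) = 474.9
  A: 0 + 1(90.12) = 90.12
  D: 1010 (inert)

90.1 mol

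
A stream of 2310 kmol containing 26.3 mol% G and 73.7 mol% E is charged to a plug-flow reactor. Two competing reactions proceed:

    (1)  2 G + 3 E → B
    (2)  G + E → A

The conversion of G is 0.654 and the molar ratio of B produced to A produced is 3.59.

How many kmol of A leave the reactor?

48.6 kmol

Conversion of G: G consumed = 0.654 × 607.5 = 397.3 kmol = 2ξ₁ + 1ξ₂.
Selectivity: 1ξ₁ / (1ξ₂) = 3.59 → ξ₁ = 3.59 ξ₂.
Substitute: (2·3.59 + 1) ξ₂ = 397.3 → ξ₂ = 48.57 kmol, ξ₁ = 174.4 kmol.
Outlet amounts (n = n₀ + Σ ν·ξ):
  G: 607.5 − 2(174.4) − 1(48.57) = 210.2
  E: 1702 − 3(174.4) − 1(48.57) = 1131
  B: 0 + 1(174.4) = 174.4
  A: 0 + 1(48.57) = 48.57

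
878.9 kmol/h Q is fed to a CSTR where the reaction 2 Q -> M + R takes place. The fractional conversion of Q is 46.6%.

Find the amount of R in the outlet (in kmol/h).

205 kmol/h

Q reacted = 0.466 × 878.9 = 409.6 kmol/h; ν_Q = −2, so ξ = 409.6/2 = 204.8 kmol/h.
Outlet amounts (n = n₀ + ν ξ):
  Q: 878.9 − 2(204.8) = 469.3
  M: 0 + 1(204.8) = 204.8
  R: 0 + 1(204.8) = 204.8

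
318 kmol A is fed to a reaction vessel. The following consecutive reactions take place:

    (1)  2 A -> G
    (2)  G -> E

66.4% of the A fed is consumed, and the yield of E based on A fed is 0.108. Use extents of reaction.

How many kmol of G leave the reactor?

71.2 kmol

Conversion of A: A consumed = 2ξ₁ = 0.664 × 318 → ξ₁ = 105.6 kmol.
Yield of E: 1ξ₂ / 318 = 0.108 → ξ₂ = 34.34 kmol.
Outlet amounts (n = n₀ + Σ ν·ξ):
  A: 318 − 2(105.6) = 106.8
  G: 0 + 1(105.6) − 1(34.34) = 71.23
  E: 0 + 1(34.34) = 34.34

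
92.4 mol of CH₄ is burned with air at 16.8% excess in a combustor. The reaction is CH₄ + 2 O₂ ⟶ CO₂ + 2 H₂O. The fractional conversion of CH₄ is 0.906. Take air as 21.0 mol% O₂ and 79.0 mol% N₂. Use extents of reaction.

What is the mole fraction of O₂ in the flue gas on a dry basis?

Stoichiometric O₂ = 2 × 92.4 = 184.8 mol; O₂ fed = 184.8 × 1.168 = 215.8 mol.
N₂ fed = 215.8 × 79/21 = 812 mol.
Fuel reacted = 0.906 × 92.4 → ξ = 83.71 mol.
Outlet (n = n₀ + ν ξ):
  CH₄: 92.4 − 1(83.71) = 8.686
  O₂: 215.8 − 2(83.71) = 48.42
  N₂: 812 (inert)
  CO₂: 0 + 1(83.71) = 83.71
  H₂O: 0 + 2(83.71) = 167.4
Dry total = 952.8 mol; y_O₂ (dry) = 48.42 / 952.8 = 0.05082.

0.0508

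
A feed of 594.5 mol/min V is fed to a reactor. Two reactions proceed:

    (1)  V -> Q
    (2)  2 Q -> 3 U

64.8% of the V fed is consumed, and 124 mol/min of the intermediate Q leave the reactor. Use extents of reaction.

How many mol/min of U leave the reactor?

Conversion of V: V consumed = 1ξ₁ = 0.648 × 594.5 → ξ₁ = 385.2 mol/min.
Q balance: n_Q = 0 + 1ξ₁ − 2ξ₂ = 124 → ξ₂ = (1·385.2 − 124)/2 = 130.6 mol/min.
Outlet amounts (n = n₀ + Σ ν·ξ):
  V: 594.5 − 1(385.2) = 209.3
  Q: 0 + 1(385.2) − 2(130.6) = 124
  U: 0 + 3(130.6) = 391.9

392 mol/min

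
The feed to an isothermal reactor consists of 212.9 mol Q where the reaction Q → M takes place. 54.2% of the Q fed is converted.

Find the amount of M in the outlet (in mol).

Q reacted = 0.542 × 212.9 = 115.4 mol; ν_Q = −1, so ξ = 115.4/1 = 115.4 mol.
Outlet amounts (n = n₀ + ν ξ):
  Q: 212.9 − 1(115.4) = 97.51
  M: 0 + 1(115.4) = 115.4

115 mol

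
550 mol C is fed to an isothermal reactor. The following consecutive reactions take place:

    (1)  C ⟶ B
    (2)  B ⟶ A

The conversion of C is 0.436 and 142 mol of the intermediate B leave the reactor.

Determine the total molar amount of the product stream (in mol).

Conversion of C: C consumed = 1ξ₁ = 0.436 × 550 → ξ₁ = 239.8 mol.
B balance: n_B = 0 + 1ξ₁ − 1ξ₂ = 142 → ξ₂ = (1·239.8 − 142)/1 = 97.8 mol.
Outlet amounts (n = n₀ + Σ ν·ξ):
  C: 550 − 1(239.8) = 310.2
  B: 0 + 1(239.8) − 1(97.8) = 142
  A: 0 + 1(97.8) = 97.8
Total out = 310.2 + 142 + 97.8 = 550 mol.

550 mol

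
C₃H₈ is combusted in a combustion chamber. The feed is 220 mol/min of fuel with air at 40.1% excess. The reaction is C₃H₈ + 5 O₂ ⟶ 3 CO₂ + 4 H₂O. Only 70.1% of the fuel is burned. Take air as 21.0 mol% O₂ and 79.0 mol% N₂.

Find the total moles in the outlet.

Stoichiometric O₂ = 5 × 220 = 1100 mol/min; O₂ fed = 1100 × 1.401 = 1541 mol/min.
N₂ fed = 1541 × 79/21 = 5797 mol/min.
Fuel reacted = 0.701 × 220 → ξ = 154.2 mol/min.
Outlet (n = n₀ + ν ξ):
  C₃H₈: 220 − 1(154.2) = 65.78
  O₂: 1541 − 5(154.2) = 770
  N₂: 5797 (inert)
  CO₂: 0 + 3(154.2) = 462.7
  H₂O: 0 + 4(154.2) = 616.9
Total out = 65.78 + 770 + 5797 + 462.7 + 616.9 = 7713 mol/min.

7710 mol/min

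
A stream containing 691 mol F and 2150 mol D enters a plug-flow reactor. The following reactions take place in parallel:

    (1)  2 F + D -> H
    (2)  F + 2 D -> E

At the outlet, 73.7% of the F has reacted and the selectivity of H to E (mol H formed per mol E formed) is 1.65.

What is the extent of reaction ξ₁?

ξ₁ = 195 mol

Conversion of F: F consumed = 0.737 × 691 = 509.3 mol = 2ξ₁ + 1ξ₂.
Selectivity: 1ξ₁ / (1ξ₂) = 1.65 → ξ₁ = 1.65 ξ₂.
Substitute: (2·1.65 + 1) ξ₂ = 509.3 → ξ₂ = 118.4 mol, ξ₁ = 195.4 mol.
Outlet amounts (n = n₀ + Σ ν·ξ):
  F: 691 − 2(195.4) − 1(118.4) = 181.7
  D: 2150 − 1(195.4) − 2(118.4) = 1718
  H: 0 + 1(195.4) = 195.4
  E: 0 + 1(118.4) = 118.4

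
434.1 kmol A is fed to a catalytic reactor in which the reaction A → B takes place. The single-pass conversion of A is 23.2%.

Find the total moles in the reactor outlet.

434 kmol

A reacted = 0.232 × 434.1 = 100.7 kmol; ν_A = −1, so ξ = 100.7/1 = 100.7 kmol.
Outlet amounts (n = n₀ + ν ξ):
  A: 434.1 − 1(100.7) = 333.4
  B: 0 + 1(100.7) = 100.7
Total out = 333.4 + 100.7 = 434.1 kmol.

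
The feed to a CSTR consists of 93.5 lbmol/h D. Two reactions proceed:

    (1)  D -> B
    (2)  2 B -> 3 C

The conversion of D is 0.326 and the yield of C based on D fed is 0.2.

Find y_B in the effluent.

0.181

Conversion of D: D consumed = 1ξ₁ = 0.326 × 93.5 → ξ₁ = 30.48 lbmol/h.
Yield of C: 3ξ₂ / 93.5 = 0.2 → ξ₂ = 6.233 lbmol/h.
Outlet amounts (n = n₀ + Σ ν·ξ):
  D: 93.5 − 1(30.48) = 63.02
  B: 0 + 1(30.48) − 2(6.233) = 18.01
  C: 0 + 3(6.233) = 18.7
Total out = 99.73 lbmol/h; y_B = 18.01 / 99.73 = 0.1806.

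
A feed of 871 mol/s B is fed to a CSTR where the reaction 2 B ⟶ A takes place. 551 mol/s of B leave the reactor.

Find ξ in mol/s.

ξ = 160 mol/s

For B: n = n₀ − 2ξ → 551 = 871 − 2ξ, giving ξ = 160 mol/s.
Outlet amounts (n = n₀ + ν ξ):
  B: 871 − 2(160) = 551
  A: 0 + 1(160) = 160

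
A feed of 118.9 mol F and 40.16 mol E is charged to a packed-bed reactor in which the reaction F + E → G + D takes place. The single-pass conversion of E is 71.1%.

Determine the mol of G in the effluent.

E reacted = 0.711 × 40.16 = 28.55 mol; ν_E = −1, so ξ = 28.55/1 = 28.55 mol.
Outlet amounts (n = n₀ + ν ξ):
  F: 118.9 − 1(28.55) = 90.35
  E: 40.16 − 1(28.55) = 11.61
  G: 0 + 1(28.55) = 28.55
  D: 0 + 1(28.55) = 28.55

28.6 mol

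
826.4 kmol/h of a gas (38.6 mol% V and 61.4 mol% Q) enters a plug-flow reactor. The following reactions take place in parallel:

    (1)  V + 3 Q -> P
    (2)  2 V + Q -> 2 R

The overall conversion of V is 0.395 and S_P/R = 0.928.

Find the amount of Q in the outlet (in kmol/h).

293 kmol/h

Conversion of V: V consumed = 0.395 × 319 = 126 kmol/h = 1ξ₁ + 2ξ₂.
Selectivity: 1ξ₁ / (2ξ₂) = 0.928 → ξ₁ = 1.856 ξ₂.
Substitute: (1·1.856 + 2) ξ₂ = 126 → ξ₂ = 32.68 kmol/h, ξ₁ = 60.65 kmol/h.
Outlet amounts (n = n₀ + Σ ν·ξ):
  V: 319 − 1(60.65) − 2(32.68) = 193
  Q: 507.4 − 3(60.65) − 1(32.68) = 292.8
  P: 0 + 1(60.65) = 60.65
  R: 0 + 2(32.68) = 65.35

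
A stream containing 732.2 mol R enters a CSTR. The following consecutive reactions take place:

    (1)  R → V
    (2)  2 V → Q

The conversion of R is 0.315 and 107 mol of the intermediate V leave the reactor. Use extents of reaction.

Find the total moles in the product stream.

670 mol

Conversion of R: R consumed = 1ξ₁ = 0.315 × 732.2 → ξ₁ = 230.6 mol.
V balance: n_V = 0 + 1ξ₁ − 2ξ₂ = 107 → ξ₂ = (1·230.6 − 107)/2 = 61.82 mol.
Outlet amounts (n = n₀ + Σ ν·ξ):
  R: 732.2 − 1(230.6) = 501.6
  V: 0 + 1(230.6) − 2(61.82) = 107
  Q: 0 + 1(61.82) = 61.82
Total out = 501.6 + 107 + 61.82 = 670.4 mol.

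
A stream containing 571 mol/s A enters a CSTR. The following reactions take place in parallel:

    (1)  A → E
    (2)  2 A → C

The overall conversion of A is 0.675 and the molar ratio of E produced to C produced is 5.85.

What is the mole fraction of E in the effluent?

0.55

Conversion of A: A consumed = 0.675 × 571 = 385.4 mol/s = 1ξ₁ + 2ξ₂.
Selectivity: 1ξ₁ / (1ξ₂) = 5.85 → ξ₁ = 5.85 ξ₂.
Substitute: (1·5.85 + 2) ξ₂ = 385.4 → ξ₂ = 49.1 mol/s, ξ₁ = 287.2 mol/s.
Outlet amounts (n = n₀ + Σ ν·ξ):
  A: 571 − 1(287.2) − 2(49.1) = 185.6
  E: 0 + 1(287.2) = 287.2
  C: 0 + 1(49.1) = 49.1
Total out = 521.9 mol/s; y_E = 287.2 / 521.9 = 0.5503.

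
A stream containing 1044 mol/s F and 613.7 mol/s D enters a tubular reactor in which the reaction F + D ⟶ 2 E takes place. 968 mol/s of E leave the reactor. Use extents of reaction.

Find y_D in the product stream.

0.0782

For E: n = n₀ + 2ξ → 968 = 0 + 2ξ, giving ξ = 484 mol/s.
Outlet amounts (n = n₀ + ν ξ):
  F: 1044 − 1(484) = 560
  D: 613.7 − 1(484) = 129.7
  E: 0 + 2(484) = 968
Total out = 1658 mol/s; y_D = 129.7 / 1658 = 0.07824.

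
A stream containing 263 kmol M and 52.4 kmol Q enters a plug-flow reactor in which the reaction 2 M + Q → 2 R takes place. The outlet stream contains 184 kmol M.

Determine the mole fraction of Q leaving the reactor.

For M: n = n₀ − 2ξ → 184 = 263 − 2ξ, giving ξ = 39.5 kmol.
Outlet amounts (n = n₀ + ν ξ):
  M: 263 − 2(39.5) = 184
  Q: 52.4 − 1(39.5) = 12.9
  R: 0 + 2(39.5) = 79
Total out = 275.9 kmol; y_Q = 12.9 / 275.9 = 0.04676.

0.0468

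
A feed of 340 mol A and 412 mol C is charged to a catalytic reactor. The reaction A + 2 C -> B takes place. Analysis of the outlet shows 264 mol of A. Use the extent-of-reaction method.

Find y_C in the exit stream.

For A: n = n₀ − 1ξ → 264 = 340 − 1ξ, giving ξ = 76 mol.
Outlet amounts (n = n₀ + ν ξ):
  A: 340 − 1(76) = 264
  C: 412 − 2(76) = 260
  B: 0 + 1(76) = 76
Total out = 600 mol; y_C = 260 / 600 = 0.4333.

0.433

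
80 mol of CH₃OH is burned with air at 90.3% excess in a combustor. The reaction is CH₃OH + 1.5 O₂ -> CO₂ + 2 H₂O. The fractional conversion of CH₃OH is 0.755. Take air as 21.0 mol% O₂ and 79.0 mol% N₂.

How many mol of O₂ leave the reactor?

Stoichiometric O₂ = 1.5 × 80 = 120 mol; O₂ fed = 120 × 1.903 = 228.4 mol.
N₂ fed = 228.4 × 79/21 = 859.1 mol.
Fuel reacted = 0.755 × 80 → ξ = 60.4 mol.
Outlet (n = n₀ + ν ξ):
  CH₃OH: 80 − 1(60.4) = 19.6
  O₂: 228.4 − 1.5(60.4) = 137.8
  N₂: 859.1 (inert)
  CO₂: 0 + 1(60.4) = 60.4
  H₂O: 0 + 2(60.4) = 120.8

138 mol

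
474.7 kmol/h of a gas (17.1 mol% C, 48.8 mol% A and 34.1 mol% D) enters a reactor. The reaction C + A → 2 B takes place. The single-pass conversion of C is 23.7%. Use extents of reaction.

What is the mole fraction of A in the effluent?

0.447

C reacted = 0.237 × 81.17 = 19.24 kmol/h; ν_C = −1, so ξ = 19.24/1 = 19.24 kmol/h.
Outlet amounts (n = n₀ + ν ξ):
  C: 81.17 − 1(19.24) = 61.94
  A: 231.7 − 1(19.24) = 212.4
  B: 0 + 2(19.24) = 38.48
  D: 161.9 (inert)
Total out = 474.7 kmol/h; y_A = 212.4 / 474.7 = 0.4475.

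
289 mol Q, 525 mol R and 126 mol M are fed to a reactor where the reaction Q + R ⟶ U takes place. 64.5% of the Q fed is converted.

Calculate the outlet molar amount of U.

Q reacted = 0.645 × 289 = 186.4 mol; ν_Q = −1, so ξ = 186.4/1 = 186.4 mol.
Outlet amounts (n = n₀ + ν ξ):
  Q: 289 − 1(186.4) = 102.6
  R: 525 − 1(186.4) = 338.6
  U: 0 + 1(186.4) = 186.4
  M: 126 (inert)

186 mol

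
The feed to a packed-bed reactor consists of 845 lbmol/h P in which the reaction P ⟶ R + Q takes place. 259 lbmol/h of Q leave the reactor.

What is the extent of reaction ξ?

For Q: n = n₀ + 1ξ → 259 = 0 + 1ξ, giving ξ = 259 lbmol/h.
Outlet amounts (n = n₀ + ν ξ):
  P: 845 − 1(259) = 586
  R: 0 + 1(259) = 259
  Q: 0 + 1(259) = 259

ξ = 259 lbmol/h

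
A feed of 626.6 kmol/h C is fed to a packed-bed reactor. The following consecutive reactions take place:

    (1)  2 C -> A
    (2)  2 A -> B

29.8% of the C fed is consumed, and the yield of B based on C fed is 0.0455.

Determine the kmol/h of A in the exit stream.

36.3 kmol/h

Conversion of C: C consumed = 2ξ₁ = 0.298 × 626.6 → ξ₁ = 93.36 kmol/h.
Yield of B: 1ξ₂ / 626.6 = 0.0455 → ξ₂ = 28.51 kmol/h.
Outlet amounts (n = n₀ + Σ ν·ξ):
  C: 626.6 − 2(93.36) = 439.9
  A: 0 + 1(93.36) − 2(28.51) = 36.34
  B: 0 + 1(28.51) = 28.51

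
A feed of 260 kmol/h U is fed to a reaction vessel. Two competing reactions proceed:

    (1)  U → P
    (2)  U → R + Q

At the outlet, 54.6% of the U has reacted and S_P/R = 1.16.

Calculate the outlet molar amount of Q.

65.7 kmol/h

Conversion of U: U consumed = 0.546 × 260 = 142 kmol/h = 1ξ₁ + 1ξ₂.
Selectivity: 1ξ₁ / (1ξ₂) = 1.16 → ξ₁ = 1.16 ξ₂.
Substitute: (1·1.16 + 1) ξ₂ = 142 → ξ₂ = 65.72 kmol/h, ξ₁ = 76.24 kmol/h.
Outlet amounts (n = n₀ + Σ ν·ξ):
  U: 260 − 1(76.24) − 1(65.72) = 118
  P: 0 + 1(76.24) = 76.24
  R: 0 + 1(65.72) = 65.72
  Q: 0 + 1(65.72) = 65.72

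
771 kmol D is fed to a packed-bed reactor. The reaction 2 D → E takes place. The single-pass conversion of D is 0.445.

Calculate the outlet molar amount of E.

172 kmol

D reacted = 0.445 × 771 = 343.1 kmol; ν_D = −2, so ξ = 343.1/2 = 171.5 kmol.
Outlet amounts (n = n₀ + ν ξ):
  D: 771 − 2(171.5) = 427.9
  E: 0 + 1(171.5) = 171.5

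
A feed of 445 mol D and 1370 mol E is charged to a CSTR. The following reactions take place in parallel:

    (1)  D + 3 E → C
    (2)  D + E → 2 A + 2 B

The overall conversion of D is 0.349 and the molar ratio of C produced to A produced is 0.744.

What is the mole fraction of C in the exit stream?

Conversion of D: D consumed = 0.349 × 445 = 155.3 mol = 1ξ₁ + 1ξ₂.
Selectivity: 1ξ₁ / (2ξ₂) = 0.744 → ξ₁ = 1.488 ξ₂.
Substitute: (1·1.488 + 1) ξ₂ = 155.3 → ξ₂ = 62.42 mol, ξ₁ = 92.88 mol.
Outlet amounts (n = n₀ + Σ ν·ξ):
  D: 445 − 1(92.88) − 1(62.42) = 289.7
  E: 1370 − 3(92.88) − 1(62.42) = 1029
  C: 0 + 1(92.88) = 92.88
  A: 0 + 2(62.42) = 124.8
  B: 0 + 2(62.42) = 124.8
Total out = 1661 mol; y_C = 92.88 / 1661 = 0.05591.

0.0559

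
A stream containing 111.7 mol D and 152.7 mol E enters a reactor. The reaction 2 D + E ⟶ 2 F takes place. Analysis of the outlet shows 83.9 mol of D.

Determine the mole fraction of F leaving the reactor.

For D: n = n₀ − 2ξ → 83.9 = 111.7 − 2ξ, giving ξ = 13.9 mol.
Outlet amounts (n = n₀ + ν ξ):
  D: 111.7 − 2(13.9) = 83.9
  E: 152.7 − 1(13.9) = 138.8
  F: 0 + 2(13.9) = 27.8
Total out = 250.5 mol; y_F = 27.8 / 250.5 = 0.111.

0.111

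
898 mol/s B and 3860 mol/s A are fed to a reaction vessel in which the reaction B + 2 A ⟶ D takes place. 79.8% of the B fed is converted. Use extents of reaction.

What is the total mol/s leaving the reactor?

B reacted = 0.798 × 898 = 716.6 mol/s; ν_B = −1, so ξ = 716.6/1 = 716.6 mol/s.
Outlet amounts (n = n₀ + ν ξ):
  B: 898 − 1(716.6) = 181.4
  A: 3860 − 2(716.6) = 2427
  D: 0 + 1(716.6) = 716.6
Total out = 181.4 + 2427 + 716.6 = 3325 mol/s.

3320 mol/s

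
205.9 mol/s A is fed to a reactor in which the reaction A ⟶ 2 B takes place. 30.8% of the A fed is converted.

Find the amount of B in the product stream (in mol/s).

127 mol/s

A reacted = 0.308 × 205.9 = 63.42 mol/s; ν_A = −1, so ξ = 63.42/1 = 63.42 mol/s.
Outlet amounts (n = n₀ + ν ξ):
  A: 205.9 − 1(63.42) = 142.5
  B: 0 + 2(63.42) = 126.8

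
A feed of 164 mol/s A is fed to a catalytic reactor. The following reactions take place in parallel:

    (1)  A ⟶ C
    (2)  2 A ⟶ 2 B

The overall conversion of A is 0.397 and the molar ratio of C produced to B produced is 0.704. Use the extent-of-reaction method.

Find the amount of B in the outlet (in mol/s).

38.2 mol/s

Conversion of A: A consumed = 0.397 × 164 = 65.11 mol/s = 1ξ₁ + 2ξ₂.
Selectivity: 1ξ₁ / (2ξ₂) = 0.704 → ξ₁ = 1.408 ξ₂.
Substitute: (1·1.408 + 2) ξ₂ = 65.11 → ξ₂ = 19.1 mol/s, ξ₁ = 26.9 mol/s.
Outlet amounts (n = n₀ + Σ ν·ξ):
  A: 164 − 1(26.9) − 2(19.1) = 98.89
  C: 0 + 1(26.9) = 26.9
  B: 0 + 2(19.1) = 38.21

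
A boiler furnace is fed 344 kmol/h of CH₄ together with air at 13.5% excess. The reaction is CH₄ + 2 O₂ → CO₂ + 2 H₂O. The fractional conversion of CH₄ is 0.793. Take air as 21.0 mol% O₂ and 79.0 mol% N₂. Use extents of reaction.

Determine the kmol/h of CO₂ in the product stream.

273 kmol/h

Stoichiometric O₂ = 2 × 344 = 688 kmol/h; O₂ fed = 688 × 1.135 = 780.9 kmol/h.
N₂ fed = 780.9 × 79/21 = 2938 kmol/h.
Fuel reacted = 0.793 × 344 → ξ = 272.8 kmol/h.
Outlet (n = n₀ + ν ξ):
  CH₄: 344 − 1(272.8) = 71.21
  O₂: 780.9 − 2(272.8) = 235.3
  N₂: 2938 (inert)
  CO₂: 0 + 1(272.8) = 272.8
  H₂O: 0 + 2(272.8) = 545.6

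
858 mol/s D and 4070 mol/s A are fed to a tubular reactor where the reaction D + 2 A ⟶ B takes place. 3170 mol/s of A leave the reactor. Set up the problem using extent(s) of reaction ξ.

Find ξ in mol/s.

For A: n = n₀ − 2ξ → 3170 = 4070 − 2ξ, giving ξ = 450 mol/s.
Outlet amounts (n = n₀ + ν ξ):
  D: 858 − 1(450) = 408
  A: 4070 − 2(450) = 3170
  B: 0 + 1(450) = 450

ξ = 450 mol/s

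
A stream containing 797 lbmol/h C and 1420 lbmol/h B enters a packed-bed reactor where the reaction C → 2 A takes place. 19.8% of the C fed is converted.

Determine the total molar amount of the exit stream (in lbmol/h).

C reacted = 0.198 × 797 = 157.8 lbmol/h; ν_C = −1, so ξ = 157.8/1 = 157.8 lbmol/h.
Outlet amounts (n = n₀ + ν ξ):
  C: 797 − 1(157.8) = 639.2
  A: 0 + 2(157.8) = 315.6
  B: 1420 (inert)
Total out = 639.2 + 315.6 + 1420 = 2375 lbmol/h.

2370 lbmol/h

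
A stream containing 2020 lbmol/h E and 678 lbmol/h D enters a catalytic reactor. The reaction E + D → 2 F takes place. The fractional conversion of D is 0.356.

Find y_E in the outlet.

0.659

D reacted = 0.356 × 678 = 241.4 lbmol/h; ν_D = −1, so ξ = 241.4/1 = 241.4 lbmol/h.
Outlet amounts (n = n₀ + ν ξ):
  E: 2020 − 1(241.4) = 1779
  D: 678 − 1(241.4) = 436.6
  F: 0 + 2(241.4) = 482.7
Total out = 2698 lbmol/h; y_E = 1779 / 2698 = 0.6592.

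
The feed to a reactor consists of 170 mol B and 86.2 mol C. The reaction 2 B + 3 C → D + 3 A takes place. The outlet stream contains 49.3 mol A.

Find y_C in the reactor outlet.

0.154

For A: n = n₀ + 3ξ → 49.3 = 0 + 3ξ, giving ξ = 16.43 mol.
Outlet amounts (n = n₀ + ν ξ):
  B: 170 − 2(16.43) = 137.1
  C: 86.2 − 3(16.43) = 36.9
  D: 0 + 1(16.43) = 16.43
  A: 0 + 3(16.43) = 49.3
Total out = 239.8 mol; y_C = 36.9 / 239.8 = 0.1539.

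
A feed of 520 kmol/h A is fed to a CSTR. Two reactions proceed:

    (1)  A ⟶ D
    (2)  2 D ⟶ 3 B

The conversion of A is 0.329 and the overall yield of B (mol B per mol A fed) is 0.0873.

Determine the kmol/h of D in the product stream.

Conversion of A: A consumed = 1ξ₁ = 0.329 × 520 → ξ₁ = 171.1 kmol/h.
Yield of B: 3ξ₂ / 520 = 0.0873 → ξ₂ = 15.13 kmol/h.
Outlet amounts (n = n₀ + Σ ν·ξ):
  A: 520 − 1(171.1) = 348.9
  D: 0 + 1(171.1) − 2(15.13) = 140.8
  B: 0 + 3(15.13) = 45.4

141 kmol/h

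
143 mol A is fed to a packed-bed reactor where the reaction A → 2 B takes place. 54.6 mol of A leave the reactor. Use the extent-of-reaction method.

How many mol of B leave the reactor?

For A: n = n₀ − 1ξ → 54.6 = 143 − 1ξ, giving ξ = 88.4 mol.
Outlet amounts (n = n₀ + ν ξ):
  A: 143 − 1(88.4) = 54.6
  B: 0 + 2(88.4) = 176.8

177 mol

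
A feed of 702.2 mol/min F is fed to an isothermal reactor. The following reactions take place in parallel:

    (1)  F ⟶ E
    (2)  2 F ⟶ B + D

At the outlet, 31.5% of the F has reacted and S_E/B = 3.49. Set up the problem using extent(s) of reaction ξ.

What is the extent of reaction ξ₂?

Conversion of F: F consumed = 0.315 × 702.2 = 221.2 mol/min = 1ξ₁ + 2ξ₂.
Selectivity: 1ξ₁ / (1ξ₂) = 3.49 → ξ₁ = 3.49 ξ₂.
Substitute: (1·3.49 + 2) ξ₂ = 221.2 → ξ₂ = 40.29 mol/min, ξ₁ = 140.6 mol/min.
Outlet amounts (n = n₀ + Σ ν·ξ):
  F: 702.2 − 1(140.6) − 2(40.29) = 481
  E: 0 + 1(140.6) = 140.6
  B: 0 + 1(40.29) = 40.29
  D: 0 + 1(40.29) = 40.29

ξ₂ = 40.3 mol/min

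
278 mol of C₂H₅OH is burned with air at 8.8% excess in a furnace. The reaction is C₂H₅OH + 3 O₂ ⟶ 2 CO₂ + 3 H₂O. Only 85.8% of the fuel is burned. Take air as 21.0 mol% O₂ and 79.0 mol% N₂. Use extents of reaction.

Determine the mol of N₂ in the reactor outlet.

3410 mol

Stoichiometric O₂ = 3 × 278 = 834 mol; O₂ fed = 834 × 1.088 = 907.4 mol.
N₂ fed = 907.4 × 79/21 = 3414 mol.
Fuel reacted = 0.858 × 278 → ξ = 238.5 mol.
Outlet (n = n₀ + ν ξ):
  C₂H₅OH: 278 − 1(238.5) = 39.48
  O₂: 907.4 − 3(238.5) = 191.8
  N₂: 3414 (inert)
  CO₂: 0 + 2(238.5) = 477
  H₂O: 0 + 3(238.5) = 715.6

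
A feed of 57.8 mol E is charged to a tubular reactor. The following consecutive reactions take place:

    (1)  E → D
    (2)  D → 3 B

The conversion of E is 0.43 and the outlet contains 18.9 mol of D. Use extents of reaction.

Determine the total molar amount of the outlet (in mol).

Conversion of E: E consumed = 1ξ₁ = 0.43 × 57.8 → ξ₁ = 24.85 mol.
D balance: n_D = 0 + 1ξ₁ − 1ξ₂ = 18.9 → ξ₂ = (1·24.85 − 18.9)/1 = 5.954 mol.
Outlet amounts (n = n₀ + Σ ν·ξ):
  E: 57.8 − 1(24.85) = 32.95
  D: 0 + 1(24.85) − 1(5.954) = 18.9
  B: 0 + 3(5.954) = 17.86
Total out = 32.95 + 18.9 + 17.86 = 69.71 mol.

69.7 mol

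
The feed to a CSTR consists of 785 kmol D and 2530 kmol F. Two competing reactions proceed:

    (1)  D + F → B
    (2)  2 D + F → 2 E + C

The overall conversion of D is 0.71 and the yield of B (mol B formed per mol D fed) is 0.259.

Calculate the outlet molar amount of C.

Yield of B: 1ξ₁ / 785 = 0.259 → ξ₁ = 203.3 kmol.
Conversion of D: 1ξ₁ + 2ξ₂ = 0.71 × 785 = 557.4 → ξ₂ = 177 kmol.
Outlet amounts (n = n₀ + Σ ν·ξ):
  D: 785 − 1(203.3) − 2(177) = 227.6
  F: 2530 − 1(203.3) − 1(177) = 2150
  B: 0 + 1(203.3) = 203.3
  E: 0 + 2(177) = 354
  C: 0 + 1(177) = 177

177 kmol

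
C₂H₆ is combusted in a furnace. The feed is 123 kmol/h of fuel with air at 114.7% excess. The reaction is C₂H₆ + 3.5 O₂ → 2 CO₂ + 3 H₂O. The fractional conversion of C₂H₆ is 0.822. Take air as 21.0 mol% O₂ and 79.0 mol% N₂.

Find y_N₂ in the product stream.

Stoichiometric O₂ = 3.5 × 123 = 430.5 kmol/h; O₂ fed = 430.5 × 2.147 = 924.3 kmol/h.
N₂ fed = 924.3 × 79/21 = 3477 kmol/h.
Fuel reacted = 0.822 × 123 → ξ = 101.1 kmol/h.
Outlet (n = n₀ + ν ξ):
  C₂H₆: 123 − 1(101.1) = 21.89
  O₂: 924.3 − 3.5(101.1) = 570.4
  N₂: 3477 (inert)
  CO₂: 0 + 2(101.1) = 202.2
  H₂O: 0 + 3(101.1) = 303.3
Total out = 4575 kmol/h; y_N₂ = 3477 / 4575 = 0.76.

0.76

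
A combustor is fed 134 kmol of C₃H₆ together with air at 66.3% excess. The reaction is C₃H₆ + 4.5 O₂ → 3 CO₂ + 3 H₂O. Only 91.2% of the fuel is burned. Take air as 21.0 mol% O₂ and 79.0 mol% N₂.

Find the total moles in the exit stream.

4970 kmol

Stoichiometric O₂ = 4.5 × 134 = 603 kmol; O₂ fed = 603 × 1.663 = 1003 kmol.
N₂ fed = 1003 × 79/21 = 3772 kmol.
Fuel reacted = 0.912 × 134 → ξ = 122.2 kmol.
Outlet (n = n₀ + ν ξ):
  C₃H₆: 134 − 1(122.2) = 11.79
  O₂: 1003 − 4.5(122.2) = 452.9
  N₂: 3772 (inert)
  CO₂: 0 + 3(122.2) = 366.6
  H₂O: 0 + 3(122.2) = 366.6
Total out = 11.79 + 452.9 + 3772 + 366.6 + 366.6 = 4970 kmol.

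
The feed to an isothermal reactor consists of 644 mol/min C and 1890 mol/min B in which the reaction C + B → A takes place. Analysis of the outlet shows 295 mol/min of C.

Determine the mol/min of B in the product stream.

1540 mol/min

For C: n = n₀ − 1ξ → 295 = 644 − 1ξ, giving ξ = 349 mol/min.
Outlet amounts (n = n₀ + ν ξ):
  C: 644 − 1(349) = 295
  B: 1890 − 1(349) = 1541
  A: 0 + 1(349) = 349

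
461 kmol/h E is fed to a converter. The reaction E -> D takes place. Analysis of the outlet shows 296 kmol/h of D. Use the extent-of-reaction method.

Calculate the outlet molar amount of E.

For D: n = n₀ + 1ξ → 296 = 0 + 1ξ, giving ξ = 296 kmol/h.
Outlet amounts (n = n₀ + ν ξ):
  E: 461 − 1(296) = 165
  D: 0 + 1(296) = 296

165 kmol/h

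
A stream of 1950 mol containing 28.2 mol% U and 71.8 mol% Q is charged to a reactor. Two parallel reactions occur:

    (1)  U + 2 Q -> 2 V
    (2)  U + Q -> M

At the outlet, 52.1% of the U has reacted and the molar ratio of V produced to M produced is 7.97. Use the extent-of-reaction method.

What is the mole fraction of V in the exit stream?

0.275

Conversion of U: U consumed = 0.521 × 549.9 = 286.5 mol = 1ξ₁ + 1ξ₂.
Selectivity: 2ξ₁ / (1ξ₂) = 7.97 → ξ₁ = 3.985 ξ₂.
Substitute: (1·3.985 + 1) ξ₂ = 286.5 → ξ₂ = 57.47 mol, ξ₁ = 229 mol.
Outlet amounts (n = n₀ + Σ ν·ξ):
  U: 549.9 − 1(229) − 1(57.47) = 263.4
  Q: 1400 − 2(229) − 1(57.47) = 884.6
  V: 0 + 2(229) = 458.1
  M: 0 + 1(57.47) = 57.47
Total out = 1664 mol; y_V = 458.1 / 1664 = 0.2754.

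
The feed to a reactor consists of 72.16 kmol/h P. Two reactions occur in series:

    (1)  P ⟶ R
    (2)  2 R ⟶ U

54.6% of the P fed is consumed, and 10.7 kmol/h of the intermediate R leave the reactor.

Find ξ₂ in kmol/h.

Conversion of P: P consumed = 1ξ₁ = 0.546 × 72.16 → ξ₁ = 39.4 kmol/h.
R balance: n_R = 0 + 1ξ₁ − 2ξ₂ = 10.7 → ξ₂ = (1·39.4 − 10.7)/2 = 14.35 kmol/h.
Outlet amounts (n = n₀ + Σ ν·ξ):
  P: 72.16 − 1(39.4) = 32.76
  R: 0 + 1(39.4) − 2(14.35) = 10.7
  U: 0 + 1(14.35) = 14.35

ξ₂ = 14.3 kmol/h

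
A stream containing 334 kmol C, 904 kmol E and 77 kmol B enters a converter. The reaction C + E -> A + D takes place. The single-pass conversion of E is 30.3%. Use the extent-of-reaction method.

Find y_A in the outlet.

0.208

E reacted = 0.303 × 904 = 273.9 kmol; ν_E = −1, so ξ = 273.9/1 = 273.9 kmol.
Outlet amounts (n = n₀ + ν ξ):
  C: 334 − 1(273.9) = 60.09
  E: 904 − 1(273.9) = 630.1
  A: 0 + 1(273.9) = 273.9
  D: 0 + 1(273.9) = 273.9
  B: 77 (inert)
Total out = 1315 kmol; y_A = 273.9 / 1315 = 0.2083.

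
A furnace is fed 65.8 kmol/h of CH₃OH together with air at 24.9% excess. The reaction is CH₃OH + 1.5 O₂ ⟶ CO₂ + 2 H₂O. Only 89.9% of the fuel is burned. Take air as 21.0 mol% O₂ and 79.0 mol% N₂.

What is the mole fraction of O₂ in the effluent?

Stoichiometric O₂ = 1.5 × 65.8 = 98.7 kmol/h; O₂ fed = 98.7 × 1.249 = 123.3 kmol/h.
N₂ fed = 123.3 × 79/21 = 463.8 kmol/h.
Fuel reacted = 0.899 × 65.8 → ξ = 59.15 kmol/h.
Outlet (n = n₀ + ν ξ):
  CH₃OH: 65.8 − 1(59.15) = 6.646
  O₂: 123.3 − 1.5(59.15) = 34.55
  N₂: 463.8 (inert)
  CO₂: 0 + 1(59.15) = 59.15
  H₂O: 0 + 2(59.15) = 118.3
Total out = 682.4 kmol/h; y_O₂ = 34.55 / 682.4 = 0.05062.

0.0506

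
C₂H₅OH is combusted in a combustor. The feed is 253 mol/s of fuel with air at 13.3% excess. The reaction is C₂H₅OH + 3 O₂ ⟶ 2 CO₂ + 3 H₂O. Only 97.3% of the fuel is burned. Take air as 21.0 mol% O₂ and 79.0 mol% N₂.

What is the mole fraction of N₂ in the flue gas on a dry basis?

Stoichiometric O₂ = 3 × 253 = 759 mol/s; O₂ fed = 759 × 1.133 = 859.9 mol/s.
N₂ fed = 859.9 × 79/21 = 3235 mol/s.
Fuel reacted = 0.973 × 253 → ξ = 246.2 mol/s.
Outlet (n = n₀ + ν ξ):
  C₂H₅OH: 253 − 1(246.2) = 6.831
  O₂: 859.9 − 3(246.2) = 121.4
  N₂: 3235 (inert)
  CO₂: 0 + 2(246.2) = 492.3
  H₂O: 0 + 3(246.2) = 738.5
Dry total = 3856 mol/s; y_N₂ (dry) = 3235 / 3856 = 0.839.

0.839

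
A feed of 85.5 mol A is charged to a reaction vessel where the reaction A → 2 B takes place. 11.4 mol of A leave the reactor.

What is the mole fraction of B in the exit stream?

For A: n = n₀ − 1ξ → 11.4 = 85.5 − 1ξ, giving ξ = 74.1 mol.
Outlet amounts (n = n₀ + ν ξ):
  A: 85.5 − 1(74.1) = 11.4
  B: 0 + 2(74.1) = 148.2
Total out = 159.6 mol; y_B = 148.2 / 159.6 = 0.9286.

0.929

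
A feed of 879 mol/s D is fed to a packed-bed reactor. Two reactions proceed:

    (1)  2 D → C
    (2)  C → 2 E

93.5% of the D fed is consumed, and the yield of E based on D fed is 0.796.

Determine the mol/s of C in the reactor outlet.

61.1 mol/s

Conversion of D: D consumed = 2ξ₁ = 0.935 × 879 → ξ₁ = 410.9 mol/s.
Yield of E: 2ξ₂ / 879 = 0.796 → ξ₂ = 349.8 mol/s.
Outlet amounts (n = n₀ + Σ ν·ξ):
  D: 879 − 2(410.9) = 57.13
  C: 0 + 1(410.9) − 1(349.8) = 61.09
  E: 0 + 2(349.8) = 699.7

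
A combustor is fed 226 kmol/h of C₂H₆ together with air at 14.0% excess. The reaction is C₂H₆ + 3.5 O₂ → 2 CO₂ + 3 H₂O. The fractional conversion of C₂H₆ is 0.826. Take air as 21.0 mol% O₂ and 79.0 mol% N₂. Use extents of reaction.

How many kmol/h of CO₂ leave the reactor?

Stoichiometric O₂ = 3.5 × 226 = 791 kmol/h; O₂ fed = 791 × 1.140 = 901.7 kmol/h.
N₂ fed = 901.7 × 79/21 = 3392 kmol/h.
Fuel reacted = 0.826 × 226 → ξ = 186.7 kmol/h.
Outlet (n = n₀ + ν ξ):
  C₂H₆: 226 − 1(186.7) = 39.32
  O₂: 901.7 − 3.5(186.7) = 248.4
  N₂: 3392 (inert)
  CO₂: 0 + 2(186.7) = 373.4
  H₂O: 0 + 3(186.7) = 560

373 kmol/h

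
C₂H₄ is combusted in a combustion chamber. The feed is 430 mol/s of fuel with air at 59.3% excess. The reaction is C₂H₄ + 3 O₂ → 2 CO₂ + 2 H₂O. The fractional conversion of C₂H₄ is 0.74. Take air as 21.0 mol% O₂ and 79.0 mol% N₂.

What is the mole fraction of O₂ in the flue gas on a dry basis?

0.115

Stoichiometric O₂ = 3 × 430 = 1290 mol/s; O₂ fed = 1290 × 1.593 = 2055 mol/s.
N₂ fed = 2055 × 79/21 = 7731 mol/s.
Fuel reacted = 0.74 × 430 → ξ = 318.2 mol/s.
Outlet (n = n₀ + ν ξ):
  C₂H₄: 430 − 1(318.2) = 111.8
  O₂: 2055 − 3(318.2) = 1100
  N₂: 7731 (inert)
  CO₂: 0 + 2(318.2) = 636.4
  H₂O: 0 + 2(318.2) = 636.4
Dry total = 9579 mol/s; y_O₂ (dry) = 1100 / 9579 = 0.1149.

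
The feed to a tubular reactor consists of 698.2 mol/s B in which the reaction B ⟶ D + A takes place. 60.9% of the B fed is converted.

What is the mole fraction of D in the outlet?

B reacted = 0.609 × 698.2 = 425.2 mol/s; ν_B = −1, so ξ = 425.2/1 = 425.2 mol/s.
Outlet amounts (n = n₀ + ν ξ):
  B: 698.2 − 1(425.2) = 273
  D: 0 + 1(425.2) = 425.2
  A: 0 + 1(425.2) = 425.2
Total out = 1123 mol/s; y_D = 425.2 / 1123 = 0.3785.

0.378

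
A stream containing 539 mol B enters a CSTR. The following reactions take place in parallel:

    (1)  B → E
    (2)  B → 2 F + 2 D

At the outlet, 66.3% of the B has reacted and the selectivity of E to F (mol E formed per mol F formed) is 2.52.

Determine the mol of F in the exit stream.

118 mol

Conversion of B: B consumed = 0.663 × 539 = 357.4 mol = 1ξ₁ + 1ξ₂.
Selectivity: 1ξ₁ / (2ξ₂) = 2.52 → ξ₁ = 5.04 ξ₂.
Substitute: (1·5.04 + 1) ξ₂ = 357.4 → ξ₂ = 59.17 mol, ξ₁ = 298.2 mol.
Outlet amounts (n = n₀ + Σ ν·ξ):
  B: 539 − 1(298.2) − 1(59.17) = 181.6
  E: 0 + 1(298.2) = 298.2
  F: 0 + 2(59.17) = 118.3
  D: 0 + 2(59.17) = 118.3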